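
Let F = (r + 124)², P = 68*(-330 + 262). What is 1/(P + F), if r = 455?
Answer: 1/330617 ≈ 3.0246e-6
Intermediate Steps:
P = -4624 (P = 68*(-68) = -4624)
F = 335241 (F = (455 + 124)² = 579² = 335241)
1/(P + F) = 1/(-4624 + 335241) = 1/330617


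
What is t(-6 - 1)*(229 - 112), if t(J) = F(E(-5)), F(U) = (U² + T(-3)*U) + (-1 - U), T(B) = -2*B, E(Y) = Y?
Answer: -117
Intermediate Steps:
F(U) = -1 + U² + 5*U (F(U) = (U² + (-2*(-3))*U) + (-1 - U) = (U² + 6*U) + (-1 - U) = -1 + U² + 5*U)
t(J) = -1 (t(J) = -1 + (-5)² + 5*(-5) = -1 + 25 - 25 = -1)
t(-6 - 1)*(229 - 112) = -(229 - 112) = -1*117 = -117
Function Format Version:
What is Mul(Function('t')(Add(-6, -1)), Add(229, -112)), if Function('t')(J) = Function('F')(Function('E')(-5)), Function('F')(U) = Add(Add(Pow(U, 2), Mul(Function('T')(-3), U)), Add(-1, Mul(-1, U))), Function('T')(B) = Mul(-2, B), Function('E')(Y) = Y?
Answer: -117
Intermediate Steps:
Function('F')(U) = Add(-1, Pow(U, 2), Mul(5, U)) (Function('F')(U) = Add(Add(Pow(U, 2), Mul(Mul(-2, -3), U)), Add(-1, Mul(-1, U))) = Add(Add(Pow(U, 2), Mul(6, U)), Add(-1, Mul(-1, U))) = Add(-1, Pow(U, 2), Mul(5, U)))
Function('t')(J) = -1 (Function('t')(J) = Add(-1, Pow(-5, 2), Mul(5, -5)) = Add(-1, 25, -25) = -1)
Mul(Function('t')(Add(-6, -1)), Add(229, -112)) = Mul(-1, Add(229, -112)) = Mul(-1, 117) = -117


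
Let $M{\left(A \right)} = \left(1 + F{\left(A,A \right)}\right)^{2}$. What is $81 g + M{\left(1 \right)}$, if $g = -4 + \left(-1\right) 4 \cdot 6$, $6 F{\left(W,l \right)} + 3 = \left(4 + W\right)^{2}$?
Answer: $- \frac{20216}{9} \approx -2246.2$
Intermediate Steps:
$F{\left(W,l \right)} = - \frac{1}{2} + \frac{\left(4 + W\right)^{2}}{6}$
$M{\left(A \right)} = \left(\frac{1}{2} + \frac{\left(4 + A\right)^{2}}{6}\right)^{2}$ ($M{\left(A \right)} = \left(1 + \left(- \frac{1}{2} + \frac{\left(4 + A\right)^{2}}{6}\right)\right)^{2} = \left(\frac{1}{2} + \frac{\left(4 + A\right)^{2}}{6}\right)^{2}$)
$g = -28$ ($g = -4 - 24 = -28$)
$81 g + M{\left(1 \right)} = 81 \left(-28\right) + \frac{\left(3 + \left(4 + 1\right)^{2}\right)^{2}}{36} = -2268 + \frac{\left(3 + 5^{2}\right)^{2}}{36} = -2268 + \frac{\left(3 + 25\right)^{2}}{36} = -2268 + \frac{28^{2}}{36} = -2268 + \frac{1}{36} \cdot 784 = -2268 + \frac{196}{9} = - \frac{20216}{9}$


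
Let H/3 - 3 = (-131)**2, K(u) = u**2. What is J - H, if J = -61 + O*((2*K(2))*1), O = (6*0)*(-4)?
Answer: -51553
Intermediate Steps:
O = 0 (O = 0*(-4) = 0)
H = 51492 (H = 9 + 3*(-131)**2 = 9 + 3*17161 = 9 + 51483 = 51492)
J = -61 (J = -61 + 0*((2*2**2)*1) = -61 + 0*((2*4)*1) = -61 + 0*(8*1) = -61 + 0*8 = -61 + 0 = -61)
J - H = -61 - 1*51492 = -61 - 51492 = -51553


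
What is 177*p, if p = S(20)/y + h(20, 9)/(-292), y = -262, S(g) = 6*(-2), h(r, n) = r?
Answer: -38409/9563 ≈ -4.0164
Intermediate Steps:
S(g) = -12
p = -217/9563 (p = -12/(-262) + 20/(-292) = -12*(-1/262) + 20*(-1/292) = 6/131 - 5/73 = -217/9563 ≈ -0.022692)
177*p = 177*(-217/9563) = -38409/9563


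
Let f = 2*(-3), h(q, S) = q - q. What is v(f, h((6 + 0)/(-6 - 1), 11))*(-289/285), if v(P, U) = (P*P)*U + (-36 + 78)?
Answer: -4046/95 ≈ -42.589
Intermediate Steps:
h(q, S) = 0
f = -6
v(P, U) = 42 + U*P**2 (v(P, U) = P**2*U + 42 = U*P**2 + 42 = 42 + U*P**2)
v(f, h((6 + 0)/(-6 - 1), 11))*(-289/285) = (42 + 0*(-6)**2)*(-289/285) = (42 + 0*36)*(-289*1/285) = (42 + 0)*(-289/285) = 42*(-289/285) = -4046/95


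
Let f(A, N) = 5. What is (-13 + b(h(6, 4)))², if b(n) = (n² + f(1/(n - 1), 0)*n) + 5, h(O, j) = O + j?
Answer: 20164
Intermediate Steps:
b(n) = 5 + n² + 5*n (b(n) = (n² + 5*n) + 5 = 5 + n² + 5*n)
(-13 + b(h(6, 4)))² = (-13 + (5 + (6 + 4)² + 5*(6 + 4)))² = (-13 + (5 + 10² + 5*10))² = (-13 + (5 + 100 + 50))² = (-13 + 155)² = 142² = 20164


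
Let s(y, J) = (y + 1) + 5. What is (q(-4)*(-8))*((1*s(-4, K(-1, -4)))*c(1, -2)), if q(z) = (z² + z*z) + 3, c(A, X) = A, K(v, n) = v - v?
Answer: -560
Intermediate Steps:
K(v, n) = 0
s(y, J) = 6 + y (s(y, J) = (1 + y) + 5 = 6 + y)
q(z) = 3 + 2*z² (q(z) = (z² + z²) + 3 = 2*z² + 3 = 3 + 2*z²)
(q(-4)*(-8))*((1*s(-4, K(-1, -4)))*c(1, -2)) = ((3 + 2*(-4)²)*(-8))*((1*(6 - 4))*1) = ((3 + 2*16)*(-8))*((1*2)*1) = ((3 + 32)*(-8))*(2*1) = (35*(-8))*2 = -280*2 = -560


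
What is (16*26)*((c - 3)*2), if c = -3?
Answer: -4992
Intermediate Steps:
(16*26)*((c - 3)*2) = (16*26)*((-3 - 3)*2) = 416*(-6*2) = 416*(-12) = -4992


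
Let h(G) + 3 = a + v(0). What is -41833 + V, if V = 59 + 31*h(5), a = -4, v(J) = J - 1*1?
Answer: -42022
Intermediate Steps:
v(J) = -1 + J (v(J) = J - 1 = -1 + J)
h(G) = -8 (h(G) = -3 + (-4 + (-1 + 0)) = -3 + (-4 - 1) = -3 - 5 = -8)
V = -189 (V = 59 + 31*(-8) = 59 - 248 = -189)
-41833 + V = -41833 - 189 = -42022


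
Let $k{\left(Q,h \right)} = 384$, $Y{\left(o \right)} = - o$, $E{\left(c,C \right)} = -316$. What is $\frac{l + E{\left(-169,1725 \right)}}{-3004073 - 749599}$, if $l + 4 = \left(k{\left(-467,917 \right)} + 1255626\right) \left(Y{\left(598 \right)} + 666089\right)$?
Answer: $- \frac{417931675295}{1876836} \approx -2.2268 \cdot 10^{5}$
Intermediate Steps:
$l = 835863350906$ ($l = -4 + \left(384 + 1255626\right) \left(\left(-1\right) 598 + 666089\right) = -4 + 1256010 \left(-598 + 666089\right) = -4 + 1256010 \cdot 665491 = -4 + 835863350910 = 835863350906$)
$\frac{l + E{\left(-169,1725 \right)}}{-3004073 - 749599} = \frac{835863350906 - 316}{-3004073 - 749599} = \frac{835863350590}{-3753672} = 835863350590 \left(- \frac{1}{3753672}\right) = - \frac{417931675295}{1876836}$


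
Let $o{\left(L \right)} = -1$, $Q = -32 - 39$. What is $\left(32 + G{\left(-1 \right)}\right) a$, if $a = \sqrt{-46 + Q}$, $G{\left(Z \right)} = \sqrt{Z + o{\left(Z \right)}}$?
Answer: $- 3 \sqrt{26} + 96 i \sqrt{13} \approx -15.297 + 346.13 i$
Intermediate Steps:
$Q = -71$ ($Q = -32 - 39 = -71$)
$G{\left(Z \right)} = \sqrt{-1 + Z}$ ($G{\left(Z \right)} = \sqrt{Z - 1} = \sqrt{-1 + Z}$)
$a = 3 i \sqrt{13}$ ($a = \sqrt{-46 - 71} = \sqrt{-117} = 3 i \sqrt{13} \approx 10.817 i$)
$\left(32 + G{\left(-1 \right)}\right) a = \left(32 + \sqrt{-1 - 1}\right) 3 i \sqrt{13} = \left(32 + \sqrt{-2}\right) 3 i \sqrt{13} = \left(32 + i \sqrt{2}\right) 3 i \sqrt{13} = 3 i \sqrt{13} \left(32 + i \sqrt{2}\right)$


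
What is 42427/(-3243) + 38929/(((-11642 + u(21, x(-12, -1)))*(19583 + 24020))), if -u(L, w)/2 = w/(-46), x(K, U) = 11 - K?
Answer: -21535329950068/1646090122089 ≈ -13.083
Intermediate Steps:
u(L, w) = w/23 (u(L, w) = -2*w/(-46) = -2*w*(-1)/46 = -(-1)*w/23 = w/23)
42427/(-3243) + 38929/(((-11642 + u(21, x(-12, -1)))*(19583 + 24020))) = 42427/(-3243) + 38929/(((-11642 + (11 - 1*(-12))/23)*(19583 + 24020))) = 42427*(-1/3243) + 38929/(((-11642 + (11 + 12)/23)*43603)) = -42427/3243 + 38929/(((-11642 + (1/23)*23)*43603)) = -42427/3243 + 38929/(((-11642 + 1)*43603)) = -42427/3243 + 38929/((-11641*43603)) = -42427/3243 + 38929/(-507582523) = -42427/3243 + 38929*(-1/507582523) = -42427/3243 - 38929/507582523 = -21535329950068/1646090122089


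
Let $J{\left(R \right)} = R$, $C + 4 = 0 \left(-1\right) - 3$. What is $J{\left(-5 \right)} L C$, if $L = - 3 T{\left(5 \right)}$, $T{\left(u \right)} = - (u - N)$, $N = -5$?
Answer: $1050$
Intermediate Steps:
$C = -7$ ($C = -4 + \left(0 \left(-1\right) - 3\right) = -4 + \left(0 - 3\right) = -4 - 3 = -7$)
$T{\left(u \right)} = -5 - u$ ($T{\left(u \right)} = - (u - -5) = - (u + 5) = - (5 + u) = -5 - u$)
$L = 30$ ($L = - 3 \left(-5 - 5\right) = \left(-3\right) \left(-10\right) = 30$)
$J{\left(-5 \right)} L C = \left(-5\right) 30 \left(-7\right) = \left(-150\right) \left(-7\right) = 1050$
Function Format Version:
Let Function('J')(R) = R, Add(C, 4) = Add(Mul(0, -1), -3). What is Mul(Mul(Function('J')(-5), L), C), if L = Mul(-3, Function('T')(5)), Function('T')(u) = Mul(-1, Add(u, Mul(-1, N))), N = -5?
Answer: 1050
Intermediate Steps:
C = -7 (C = Add(-4, Add(Mul(0, -1), -3)) = Add(-4, Add(0, -3)) = Add(-4, -3) = -7)
Function('T')(u) = Add(-5, Mul(-1, u)) (Function('T')(u) = Mul(-1, Add(u, Mul(-1, -5))) = Mul(-1, Add(u, 5)) = Mul(-1, Add(5, u)) = Add(-5, Mul(-1, u)))
L = 30 (L = Mul(-3, Add(-5, Mul(-1, 5))) = Mul(-3, Add(-5, -5)) = Mul(-3, -10) = 30)
Mul(Mul(Function('J')(-5), L), C) = Mul(Mul(-5, 30), -7) = Mul(-150, -7) = 1050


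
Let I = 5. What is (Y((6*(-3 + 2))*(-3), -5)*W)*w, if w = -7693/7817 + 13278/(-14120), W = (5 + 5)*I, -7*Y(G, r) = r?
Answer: -2655241075/38631614 ≈ -68.732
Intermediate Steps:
Y(G, r) = -r/7
W = 50 (W = (5 + 5)*5 = 10*5 = 50)
w = -106209643/55188020 (w = -7693*1/7817 + 13278*(-1/14120) = -7693/7817 - 6639/7060 = -106209643/55188020 ≈ -1.9245)
(Y((6*(-3 + 2))*(-3), -5)*W)*w = (-⅐*(-5)*50)*(-106209643/55188020) = ((5/7)*50)*(-106209643/55188020) = (250/7)*(-106209643/55188020) = -2655241075/38631614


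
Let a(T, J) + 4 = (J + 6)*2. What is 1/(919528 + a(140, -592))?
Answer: 1/918352 ≈ 1.0889e-6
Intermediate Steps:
a(T, J) = 8 + 2*J (a(T, J) = -4 + (J + 6)*2 = -4 + (6 + J)*2 = -4 + (12 + 2*J) = 8 + 2*J)
1/(919528 + a(140, -592)) = 1/(919528 + (8 + 2*(-592))) = 1/(919528 + (8 - 1184)) = 1/(919528 - 1176) = 1/918352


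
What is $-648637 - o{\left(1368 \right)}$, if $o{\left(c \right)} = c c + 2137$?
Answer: $-2522198$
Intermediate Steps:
$o{\left(c \right)} = 2137 + c^{2}$ ($o{\left(c \right)} = c^{2} + 2137 = 2137 + c^{2}$)
$-648637 - o{\left(1368 \right)} = -648637 - \left(2137 + 1368^{2}\right) = -648637 - \left(2137 + 1871424\right) = -648637 - 1873561 = -2522198$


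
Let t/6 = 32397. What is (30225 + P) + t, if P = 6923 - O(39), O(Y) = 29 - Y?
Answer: 231540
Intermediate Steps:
t = 194382 (t = 6*32397 = 194382)
P = 6933 (P = 6923 - (29 - 1*39) = 6923 - (29 - 39) = 6923 - 1*(-10) = 6923 + 10 = 6933)
(30225 + P) + t = (30225 + 6933) + 194382 = 37158 + 194382 = 231540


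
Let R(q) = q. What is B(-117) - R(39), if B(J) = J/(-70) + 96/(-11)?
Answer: -35463/770 ≈ -46.056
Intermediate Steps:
B(J) = -96/11 - J/70 (B(J) = J*(-1/70) + 96*(-1/11) = -J/70 - 96/11 = -96/11 - J/70)
B(-117) - R(39) = (-96/11 - 1/70*(-117)) - 1*39 = (-96/11 + 117/70) - 39 = -5433/770 - 39 = -35463/770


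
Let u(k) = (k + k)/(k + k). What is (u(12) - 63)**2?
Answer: 3844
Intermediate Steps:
u(k) = 1 (u(k) = (2*k)/((2*k)) = (2*k)*(1/(2*k)) = 1)
(u(12) - 63)**2 = (1 - 63)**2 = (-62)**2 = 3844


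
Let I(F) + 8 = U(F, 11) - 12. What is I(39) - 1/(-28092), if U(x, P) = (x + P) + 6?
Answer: 1011313/28092 ≈ 36.000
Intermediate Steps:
U(x, P) = 6 + P + x (U(x, P) = (P + x) + 6 = 6 + P + x)
I(F) = -3 + F (I(F) = -8 + ((6 + 11 + F) - 12) = -8 + ((17 + F) - 12) = -8 + (5 + F) = -3 + F)
I(39) - 1/(-28092) = (-3 + 39) - 1/(-28092) = 36 - 1*(-1/28092) = 36 + 1/28092 = 1011313/28092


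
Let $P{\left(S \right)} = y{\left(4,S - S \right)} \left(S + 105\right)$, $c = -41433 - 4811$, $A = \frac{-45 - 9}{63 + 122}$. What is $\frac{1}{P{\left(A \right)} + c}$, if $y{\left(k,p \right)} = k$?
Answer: $- \frac{185}{8477656} \approx -2.1822 \cdot 10^{-5}$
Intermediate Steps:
$A = - \frac{54}{185} \approx -0.29189$
$c = -46244$
$P{\left(S \right)} = 420 + 4 S$ ($P{\left(S \right)} = 4 \left(S + 105\right) = 4 \left(105 + S\right) = 420 + 4 S$)
$\frac{1}{P{\left(A \right)} + c} = \frac{1}{\left(420 + 4 \left(- \frac{54}{185}\right)\right) - 46244} = \frac{1}{\left(420 - \frac{216}{185}\right) - 46244} = \frac{1}{\frac{77484}{185} - 46244} = \frac{1}{- \frac{8477656}{185}} = - \frac{185}{8477656}$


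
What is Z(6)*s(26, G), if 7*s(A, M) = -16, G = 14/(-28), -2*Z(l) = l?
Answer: 48/7 ≈ 6.8571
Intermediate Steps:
Z(l) = -l/2
G = -½ (G = 14*(-1/28) = -½ ≈ -0.50000)
s(A, M) = -16/7 (s(A, M) = (⅐)*(-16) = -16/7)
Z(6)*s(26, G) = -½*6*(-16/7) = -3*(-16/7) = 48/7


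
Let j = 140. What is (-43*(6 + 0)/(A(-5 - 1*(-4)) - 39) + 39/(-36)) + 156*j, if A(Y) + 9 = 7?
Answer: 10747843/492 ≈ 21845.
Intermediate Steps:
A(Y) = -2 (A(Y) = -9 + 7 = -2)
(-43*(6 + 0)/(A(-5 - 1*(-4)) - 39) + 39/(-36)) + 156*j = (-43*(6 + 0)/(-2 - 39) + 39/(-36)) + 156*140 = (-43/((-41/6)) + 39*(-1/36)) + 21840 = (-43/((-41*⅙)) - 13/12) + 21840 = (-43/(-41/6) - 13/12) + 21840 = (-43*(-6/41) - 13/12) + 21840 = (258/41 - 13/12) + 21840 = 2563/492 + 21840 = 10747843/492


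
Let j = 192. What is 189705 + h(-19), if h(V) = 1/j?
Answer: 36423361/192 ≈ 1.8971e+5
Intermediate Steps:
h(V) = 1/192
189705 + h(-19) = 189705 + 1/192 = 36423361/192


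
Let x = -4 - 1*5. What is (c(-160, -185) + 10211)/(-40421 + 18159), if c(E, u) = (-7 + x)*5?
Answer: -10131/22262 ≈ -0.45508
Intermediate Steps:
x = -9 (x = -4 - 5 = -9)
c(E, u) = -80 (c(E, u) = (-7 - 9)*5 = -16*5 = -80)
(c(-160, -185) + 10211)/(-40421 + 18159) = (-80 + 10211)/(-40421 + 18159) = 10131/(-22262) = 10131*(-1/22262) = -10131/22262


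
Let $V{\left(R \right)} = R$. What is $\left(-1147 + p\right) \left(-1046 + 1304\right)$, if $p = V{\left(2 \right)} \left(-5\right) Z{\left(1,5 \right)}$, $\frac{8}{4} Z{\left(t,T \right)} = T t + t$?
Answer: $-303666$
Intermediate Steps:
$Z{\left(t,T \right)} = \frac{t}{2} + \frac{T t}{2}$ ($Z{\left(t,T \right)} = \frac{T t + t}{2} = \frac{t + T t}{2} = \frac{t}{2} + \frac{T t}{2}$)
$p = -30$ ($p = 2 \left(-5\right) \frac{1}{2} \cdot 1 \left(1 + 5\right) = - 10 \cdot \frac{1}{2} \cdot 1 \cdot 6 = \left(-10\right) 3 = -30$)
$\left(-1147 + p\right) \left(-1046 + 1304\right) = \left(-1147 - 30\right) \left(-1046 + 1304\right) = \left(-1177\right) 258 = -303666$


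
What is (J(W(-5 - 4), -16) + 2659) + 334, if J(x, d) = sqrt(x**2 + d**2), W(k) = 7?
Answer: 2993 + sqrt(305) ≈ 3010.5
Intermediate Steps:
J(x, d) = sqrt(d**2 + x**2)
(J(W(-5 - 4), -16) + 2659) + 334 = (sqrt((-16)**2 + 7**2) + 2659) + 334 = (sqrt(256 + 49) + 2659) + 334 = (sqrt(305) + 2659) + 334 = (2659 + sqrt(305)) + 334 = 2993 + sqrt(305)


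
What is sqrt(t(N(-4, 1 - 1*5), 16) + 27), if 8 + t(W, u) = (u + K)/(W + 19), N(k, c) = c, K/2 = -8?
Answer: sqrt(19) ≈ 4.3589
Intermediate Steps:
K = -16 (K = 2*(-8) = -16)
t(W, u) = -8 + (-16 + u)/(19 + W) (t(W, u) = -8 + (u - 16)/(W + 19) = -8 + (-16 + u)/(19 + W))
sqrt(t(N(-4, 1 - 1*5), 16) + 27) = sqrt((-168 + 16 - 8*(1 - 1*5))/(19 + (1 - 1*5)) + 27) = sqrt((-168 + 16 - 8*(1 - 5))/(19 + (1 - 5)) + 27) = sqrt((-168 + 16 - 8*(-4))/(19 - 4) + 27) = sqrt((-168 + 16 + 32)/15 + 27) = sqrt((1/15)*(-120) + 27) = sqrt(-8 + 27) = sqrt(19)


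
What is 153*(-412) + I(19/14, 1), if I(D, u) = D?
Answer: -882485/14 ≈ -63035.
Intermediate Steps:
153*(-412) + I(19/14, 1) = 153*(-412) + 19/14 = -63036 + 19*(1/14) = -63036 + 19/14 = -882485/14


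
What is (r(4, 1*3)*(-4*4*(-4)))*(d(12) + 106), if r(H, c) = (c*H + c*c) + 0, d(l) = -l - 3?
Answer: 122304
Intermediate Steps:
d(l) = -3 - l
r(H, c) = c**2 + H*c (r(H, c) = (H*c + c**2) + 0 = (c**2 + H*c) + 0 = c**2 + H*c)
(r(4, 1*3)*(-4*4*(-4)))*(d(12) + 106) = (((1*3)*(4 + 1*3))*(-4*4*(-4)))*((-3 - 1*12) + 106) = ((3*(4 + 3))*(-16*(-4)))*((-3 - 12) + 106) = ((3*7)*64)*(-15 + 106) = (21*64)*91 = 1344*91 = 122304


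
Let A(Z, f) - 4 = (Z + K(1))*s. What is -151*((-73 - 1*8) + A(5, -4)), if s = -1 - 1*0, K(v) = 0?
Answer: 12382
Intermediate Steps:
s = -1 (s = -1 + 0 = -1)
A(Z, f) = 4 - Z (A(Z, f) = 4 + (Z + 0)*(-1) = 4 + Z*(-1) = 4 - Z)
-151*((-73 - 1*8) + A(5, -4)) = -151*((-73 - 1*8) + (4 - 1*5)) = -151*((-73 - 8) + (4 - 5)) = -151*(-81 - 1) = -151*(-82) = 12382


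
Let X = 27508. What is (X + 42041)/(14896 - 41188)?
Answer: -23183/8764 ≈ -2.6453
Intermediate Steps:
(X + 42041)/(14896 - 41188) = (27508 + 42041)/(14896 - 41188) = 69549/(-26292) = 69549*(-1/26292) = -23183/8764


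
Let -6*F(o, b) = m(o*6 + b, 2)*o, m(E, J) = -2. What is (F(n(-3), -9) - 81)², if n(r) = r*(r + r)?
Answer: 5625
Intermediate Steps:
n(r) = 2*r² (n(r) = r*(2*r) = 2*r²)
F(o, b) = o/3 (F(o, b) = -(-1)*o/3 = o/3)
(F(n(-3), -9) - 81)² = ((2*(-3)²)/3 - 81)² = ((2*9)/3 - 81)² = ((⅓)*18 - 81)² = (6 - 81)² = (-75)² = 5625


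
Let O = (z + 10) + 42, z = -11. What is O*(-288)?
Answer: -11808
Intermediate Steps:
O = 41 (O = (-11 + 10) + 42 = -1 + 42 = 41)
O*(-288) = 41*(-288) = -11808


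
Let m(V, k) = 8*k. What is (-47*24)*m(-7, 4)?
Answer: -36096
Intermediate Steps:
(-47*24)*m(-7, 4) = (-47*24)*(8*4) = -1128*32 = -36096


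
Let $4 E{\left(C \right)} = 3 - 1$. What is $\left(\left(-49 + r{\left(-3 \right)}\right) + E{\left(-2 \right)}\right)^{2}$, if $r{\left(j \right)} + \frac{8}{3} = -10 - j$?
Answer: $\frac{121801}{36} \approx 3383.4$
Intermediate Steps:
$r{\left(j \right)} = - \frac{38}{3} - j$ ($r{\left(j \right)} = - \frac{8}{3} - \left(10 + j\right) = - \frac{38}{3} - j$)
$E{\left(C \right)} = \frac{1}{2}$ ($E{\left(C \right)} = \frac{3 - 1}{4} = \frac{1}{4} \cdot 2 = \frac{1}{2}$)
$\left(\left(-49 + r{\left(-3 \right)}\right) + E{\left(-2 \right)}\right)^{2} = \left(\left(-49 - \frac{29}{3}\right) + \frac{1}{2}\right)^{2} = \left(- \frac{176}{3} + \frac{1}{2}\right)^{2} = \left(- \frac{349}{6}\right)^{2} = \frac{121801}{36}$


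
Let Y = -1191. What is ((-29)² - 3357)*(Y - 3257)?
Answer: 11191168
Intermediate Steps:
((-29)² - 3357)*(Y - 3257) = ((-29)² - 3357)*(-1191 - 3257) = (841 - 3357)*(-4448) = -2516*(-4448) = 11191168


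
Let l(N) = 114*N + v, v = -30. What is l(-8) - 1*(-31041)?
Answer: 30099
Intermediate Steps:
l(N) = -30 + 114*N (l(N) = 114*N - 30 = -30 + 114*N)
l(-8) - 1*(-31041) = (-30 + 114*(-8)) - 1*(-31041) = (-30 - 912) + 31041 = -942 + 31041 = 30099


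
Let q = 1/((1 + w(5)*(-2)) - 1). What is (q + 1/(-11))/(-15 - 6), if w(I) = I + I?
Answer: 31/4620 ≈ 0.0067100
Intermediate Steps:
w(I) = 2*I
q = -1/20 (q = 1/((1 + (2*5)*(-2)) - 1) = 1/((1 + 10*(-2)) - 1) = 1/((1 - 20) - 1) = 1/(-19 - 1) = 1/(-20) = -1/20 ≈ -0.050000)
(q + 1/(-11))/(-15 - 6) = (-1/20 + 1/(-11))/(-15 - 6) = (-1/20 - 1/11)/(-21) = -1/21*(-31/220) = 31/4620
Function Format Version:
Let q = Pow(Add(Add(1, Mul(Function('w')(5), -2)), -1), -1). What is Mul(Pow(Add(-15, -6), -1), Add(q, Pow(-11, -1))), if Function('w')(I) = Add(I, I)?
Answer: Rational(31, 4620) ≈ 0.0067100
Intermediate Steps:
Function('w')(I) = Mul(2, I)
q = Rational(-1, 20) (q = Pow(Add(Add(1, Mul(Mul(2, 5), -2)), -1), -1) = Pow(Add(Add(1, Mul(10, -2)), -1), -1) = Pow(Add(Add(1, -20), -1), -1) = Pow(Add(-19, -1), -1) = Pow(-20, -1) = Rational(-1, 20) ≈ -0.050000)
Mul(Pow(Add(-15, -6), -1), Add(q, Pow(-11, -1))) = Mul(Pow(Add(-15, -6), -1), Add(Rational(-1, 20), Pow(-11, -1))) = Mul(Pow(-21, -1), Add(Rational(-1, 20), Rational(-1, 11))) = Mul(Rational(-1, 21), Rational(-31, 220)) = Rational(31, 4620)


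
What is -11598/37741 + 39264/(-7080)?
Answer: -65165686/11133595 ≈ -5.8531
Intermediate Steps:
-11598/37741 + 39264/(-7080) = -11598*1/37741 + 39264*(-1/7080) = -11598/37741 - 1636/295 = -65165686/11133595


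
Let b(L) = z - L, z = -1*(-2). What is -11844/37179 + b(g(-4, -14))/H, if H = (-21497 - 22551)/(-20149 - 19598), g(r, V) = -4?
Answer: 463600987/90981144 ≈ 5.0956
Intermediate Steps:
z = 2
H = 44048/39747 (H = -44048/(-39747) = -44048*(-1/39747) = 44048/39747 ≈ 1.1082)
b(L) = 2 - L
-11844/37179 + b(g(-4, -14))/H = -11844/37179 + (2 - 1*(-4))/(44048/39747) = -11844*1/37179 + (2 + 4)*(39747/44048) = -1316/4131 + 6*(39747/44048) = -1316/4131 + 119241/22024 = 463600987/90981144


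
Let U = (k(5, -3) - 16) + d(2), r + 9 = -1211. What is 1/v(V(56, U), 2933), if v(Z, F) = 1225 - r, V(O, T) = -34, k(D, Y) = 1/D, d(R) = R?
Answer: 1/2445 ≈ 0.00040900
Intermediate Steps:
r = -1220 (r = -9 - 1211 = -1220)
U = -69/5 (U = (1/5 - 16) + 2 = (⅕ - 16) + 2 = -79/5 + 2 = -69/5 ≈ -13.800)
v(Z, F) = 2445 (v(Z, F) = 1225 - 1*(-1220) = 1225 + 1220 = 2445)
1/v(V(56, U), 2933) = 1/2445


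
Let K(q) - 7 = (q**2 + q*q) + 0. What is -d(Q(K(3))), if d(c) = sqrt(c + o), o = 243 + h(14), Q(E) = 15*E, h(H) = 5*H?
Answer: -4*sqrt(43) ≈ -26.230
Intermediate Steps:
K(q) = 7 + 2*q**2 (K(q) = 7 + ((q**2 + q*q) + 0) = 7 + ((q**2 + q**2) + 0) = 7 + (2*q**2 + 0) = 7 + 2*q**2)
o = 313 (o = 243 + 5*14 = 243 + 70 = 313)
d(c) = sqrt(313 + c) (d(c) = sqrt(c + 313) = sqrt(313 + c))
-d(Q(K(3))) = -sqrt(313 + 15*(7 + 2*3**2)) = -sqrt(313 + 15*(7 + 2*9)) = -sqrt(313 + 15*(7 + 18)) = -sqrt(313 + 15*25) = -sqrt(313 + 375) = -sqrt(688) = -4*sqrt(43)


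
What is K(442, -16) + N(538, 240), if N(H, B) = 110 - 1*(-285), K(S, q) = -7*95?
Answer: -270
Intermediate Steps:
K(S, q) = -665
N(H, B) = 395 (N(H, B) = 110 + 285 = 395)
K(442, -16) + N(538, 240) = -665 + 395 = -270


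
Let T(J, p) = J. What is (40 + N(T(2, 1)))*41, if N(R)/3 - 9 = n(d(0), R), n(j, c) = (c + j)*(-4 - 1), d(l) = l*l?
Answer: 1517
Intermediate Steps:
d(l) = l²
n(j, c) = -5*c - 5*j (n(j, c) = (c + j)*(-5) = -5*c - 5*j)
N(R) = 27 - 15*R (N(R) = 27 + 3*(-5*R - 5*0²) = 27 + 3*(-5*R - 5*0) = 27 + 3*(-5*R + 0) = 27 + 3*(-5*R) = 27 - 15*R)
(40 + N(T(2, 1)))*41 = (40 + (27 - 15*2))*41 = (40 + (27 - 30))*41 = (40 - 3)*41 = 37*41 = 1517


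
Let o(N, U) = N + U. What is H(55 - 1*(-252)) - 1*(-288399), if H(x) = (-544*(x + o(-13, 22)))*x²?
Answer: -16201491697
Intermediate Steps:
H(x) = x²*(-4896 - 544*x) (H(x) = (-544*(x + (-13 + 22)))*x² = (-544*(x + 9))*x² = (-544*(9 + x))*x² = (-4896 - 544*x)*x² = x²*(-4896 - 544*x))
H(55 - 1*(-252)) - 1*(-288399) = 544*(55 - 1*(-252))²*(-9 - (55 - 1*(-252))) - 1*(-288399) = 544*(55 + 252)²*(-9 - (55 + 252)) + 288399 = 544*307²*(-9 - 1*307) + 288399 = 544*94249*(-9 - 307) + 288399 = 544*94249*(-316) + 288399 = -16201780096 + 288399 = -16201491697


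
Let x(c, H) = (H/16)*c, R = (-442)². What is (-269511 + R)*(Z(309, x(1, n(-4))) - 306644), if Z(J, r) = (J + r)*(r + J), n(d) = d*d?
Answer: 15611205968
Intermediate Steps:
n(d) = d²
R = 195364
x(c, H) = H*c/16 (x(c, H) = (H*(1/16))*c = (H/16)*c = H*c/16)
Z(J, r) = (J + r)² (Z(J, r) = (J + r)*(J + r) = (J + r)²)
(-269511 + R)*(Z(309, x(1, n(-4))) - 306644) = (-269511 + 195364)*((309 + (1/16)*(-4)²*1)² - 306644) = -74147*((309 + (1/16)*16*1)² - 306644) = -74147*((309 + 1)² - 306644) = -74147*(310² - 306644) = -74147*(96100 - 306644) = -74147*(-210544) = 15611205968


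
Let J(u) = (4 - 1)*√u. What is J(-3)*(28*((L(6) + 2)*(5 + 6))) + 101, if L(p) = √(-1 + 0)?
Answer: 101 + √3*(-924 + 1848*I) ≈ -1499.4 + 3200.8*I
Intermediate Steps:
L(p) = I (L(p) = √(-1) = I)
J(u) = 3*√u
J(-3)*(28*((L(6) + 2)*(5 + 6))) + 101 = (3*√(-3))*(28*((I + 2)*(5 + 6))) + 101 = (3*(I*√3))*(28*((2 + I)*11)) + 101 = (3*I*√3)*(28*(22 + 11*I)) + 101 = (3*I*√3)*(616 + 308*I) + 101 = 3*I*√3*(616 + 308*I) + 101 = 101 + 3*I*√3*(616 + 308*I)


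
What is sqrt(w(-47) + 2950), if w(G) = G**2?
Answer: sqrt(5159) ≈ 71.826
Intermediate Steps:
sqrt(w(-47) + 2950) = sqrt((-47)**2 + 2950) = sqrt(2209 + 2950) = sqrt(5159)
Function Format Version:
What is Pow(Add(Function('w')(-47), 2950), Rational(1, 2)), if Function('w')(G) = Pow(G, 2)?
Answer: Pow(5159, Rational(1, 2)) ≈ 71.826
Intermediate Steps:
Pow(Add(Function('w')(-47), 2950), Rational(1, 2)) = Pow(Add(Pow(-47, 2), 2950), Rational(1, 2)) = Pow(Add(2209, 2950), Rational(1, 2)) = Pow(5159, Rational(1, 2))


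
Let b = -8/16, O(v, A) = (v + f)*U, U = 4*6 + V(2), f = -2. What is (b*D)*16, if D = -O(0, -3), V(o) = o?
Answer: -416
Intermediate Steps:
U = 26 (U = 4*6 + 2 = 24 + 2 = 26)
O(v, A) = -52 + 26*v (O(v, A) = (v - 2)*26 = (-2 + v)*26 = -52 + 26*v)
D = 52 (D = -(-52 + 26*0) = -(-52 + 0) = -1*(-52) = 52)
b = -½ (b = -8*1/16 = -½ ≈ -0.50000)
(b*D)*16 = -½*52*16 = -26*16 = -416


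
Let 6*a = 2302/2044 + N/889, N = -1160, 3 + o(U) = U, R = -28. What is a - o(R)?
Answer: 24118501/778764 ≈ 30.970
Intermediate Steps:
o(U) = -3 + U
a = -23183/778764 (a = (2302/2044 - 1160/889)/6 = (2302*(1/2044) - 1160*1/889)/6 = (1151/1022 - 1160/889)/6 = (1/6)*(-23183/129794) = -23183/778764 ≈ -0.029769)
a - o(R) = -23183/778764 - (-3 - 28) = -23183/778764 - 1*(-31) = -23183/778764 + 31 = 24118501/778764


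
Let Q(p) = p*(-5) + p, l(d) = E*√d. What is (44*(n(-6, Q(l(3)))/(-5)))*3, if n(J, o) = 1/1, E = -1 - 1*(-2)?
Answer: -132/5 ≈ -26.400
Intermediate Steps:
E = 1 (E = -1 + 2 = 1)
l(d) = √d (l(d) = 1*√d = √d)
Q(p) = -4*p (Q(p) = -5*p + p = -4*p)
n(J, o) = 1
(44*(n(-6, Q(l(3)))/(-5)))*3 = (44*(1/(-5)))*3 = (44*(1*(-⅕)))*3 = (44*(-⅕))*3 = -44/5*3 = -132/5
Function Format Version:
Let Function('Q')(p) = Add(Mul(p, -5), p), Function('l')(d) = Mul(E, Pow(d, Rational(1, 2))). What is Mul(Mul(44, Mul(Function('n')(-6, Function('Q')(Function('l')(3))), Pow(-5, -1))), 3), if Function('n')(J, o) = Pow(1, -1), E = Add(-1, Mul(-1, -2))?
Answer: Rational(-132, 5) ≈ -26.400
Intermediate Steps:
E = 1 (E = Add(-1, 2) = 1)
Function('l')(d) = Pow(d, Rational(1, 2)) (Function('l')(d) = Mul(1, Pow(d, Rational(1, 2))) = Pow(d, Rational(1, 2)))
Function('Q')(p) = Mul(-4, p) (Function('Q')(p) = Add(Mul(-5, p), p) = Mul(-4, p))
Function('n')(J, o) = 1
Mul(Mul(44, Mul(Function('n')(-6, Function('Q')(Function('l')(3))), Pow(-5, -1))), 3) = Mul(Mul(44, Mul(1, Pow(-5, -1))), 3) = Mul(Mul(44, Mul(1, Rational(-1, 5))), 3) = Mul(Mul(44, Rational(-1, 5)), 3) = Mul(Rational(-44, 5), 3) = Rational(-132, 5)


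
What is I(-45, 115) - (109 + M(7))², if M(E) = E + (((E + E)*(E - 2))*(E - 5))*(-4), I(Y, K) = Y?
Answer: -197181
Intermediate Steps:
M(E) = E - 8*E*(-5 + E)*(-2 + E) (M(E) = E + (((2*E)*(-2 + E))*(-5 + E))*(-4) = E + ((2*E*(-2 + E))*(-5 + E))*(-4) = E + (2*E*(-5 + E)*(-2 + E))*(-4) = E - 8*E*(-5 + E)*(-2 + E))
I(-45, 115) - (109 + M(7))² = -45 - (109 + 7*(-79 - 8*7² + 56*7))² = -45 - (109 + 7*(-79 - 8*49 + 392))² = -45 - (109 + 7*(-79 - 392 + 392))² = -45 - (109 + 7*(-79))² = -45 - (109 - 553)² = -45 - 1*(-444)² = -45 - 1*197136 = -45 - 197136 = -197181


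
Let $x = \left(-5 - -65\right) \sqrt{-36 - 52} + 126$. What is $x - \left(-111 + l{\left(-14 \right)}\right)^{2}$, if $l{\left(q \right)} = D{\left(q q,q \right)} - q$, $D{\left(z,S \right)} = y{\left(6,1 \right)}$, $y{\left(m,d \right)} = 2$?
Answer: $-8899 + 120 i \sqrt{22} \approx -8899.0 + 562.85 i$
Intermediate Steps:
$D{\left(z,S \right)} = 2$
$l{\left(q \right)} = 2 - q$
$x = 126 + 120 i \sqrt{22}$ ($x = \left(-5 + 65\right) \sqrt{-88} + 126 = 60 \cdot 2 i \sqrt{22} + 126 = 120 i \sqrt{22} + 126 = 126 + 120 i \sqrt{22} \approx 126.0 + 562.85 i$)
$x - \left(-111 + l{\left(-14 \right)}\right)^{2} = \left(126 + 120 i \sqrt{22}\right) - \left(-111 + \left(2 - -14\right)\right)^{2} = \left(126 + 120 i \sqrt{22}\right) - \left(-111 + \left(2 + 14\right)\right)^{2} = \left(126 + 120 i \sqrt{22}\right) - \left(-111 + 16\right)^{2} = \left(126 + 120 i \sqrt{22}\right) - \left(-95\right)^{2} = \left(126 + 120 i \sqrt{22}\right) - 9025 = -8899 + 120 i \sqrt{22}$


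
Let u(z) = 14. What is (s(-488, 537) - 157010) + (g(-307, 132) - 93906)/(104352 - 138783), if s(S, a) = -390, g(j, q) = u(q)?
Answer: -5419345508/34431 ≈ -1.5740e+5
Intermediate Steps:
g(j, q) = 14
(s(-488, 537) - 157010) + (g(-307, 132) - 93906)/(104352 - 138783) = (-390 - 157010) + (14 - 93906)/(104352 - 138783) = -157400 - 93892/(-34431) = -157400 - 93892*(-1/34431) = -157400 + 93892/34431 = -5419345508/34431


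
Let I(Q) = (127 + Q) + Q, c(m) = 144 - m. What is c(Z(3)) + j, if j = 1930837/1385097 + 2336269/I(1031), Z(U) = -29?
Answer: 3764717863895/3031977333 ≈ 1241.7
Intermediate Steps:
I(Q) = 127 + 2*Q
j = 3240185785286/3031977333 (j = 1930837/1385097 + 2336269/(127 + 2*1031) = 1930837*(1/1385097) + 2336269/(127 + 2062) = 1930837/1385097 + 2336269/2189 = 3240185785286/3031977333 ≈ 1068.7)
c(Z(3)) + j = (144 - 1*(-29)) + 3240185785286/3031977333 = (144 + 29) + 3240185785286/3031977333 = 173 + 3240185785286/3031977333 = 3764717863895/3031977333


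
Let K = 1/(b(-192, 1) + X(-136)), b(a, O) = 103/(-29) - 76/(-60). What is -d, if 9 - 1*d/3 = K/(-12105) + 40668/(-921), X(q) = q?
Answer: -792194063779/4967697782 ≈ -159.47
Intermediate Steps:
b(a, O) = -994/435 (b(a, O) = 103*(-1/29) - 76*(-1/60) = -103/29 + 19/15 = -994/435)
K = -435/60154 (K = 1/(-994/435 - 136) = 1/(-60154/435) = -435/60154 ≈ -0.0072314)
d = 792194063779/4967697782 (d = 27 - 3*(-435/60154/(-12105) + 40668/(-921)) = 27 - 3*(-435/60154*(-1/12105) + 40668*(-1/921)) = 27 - 3*(29/48544278 - 13556/307) = 27 - 3*(-658066223665/14903093346) = 27 + 658066223665/4967697782 = 792194063779/4967697782 ≈ 159.47)
-d = -1*792194063779/4967697782 = -792194063779/4967697782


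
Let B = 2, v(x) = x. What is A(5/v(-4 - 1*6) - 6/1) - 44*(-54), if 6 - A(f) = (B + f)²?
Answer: 9447/4 ≈ 2361.8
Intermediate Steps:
A(f) = 6 - (2 + f)²
A(5/v(-4 - 1*6) - 6/1) - 44*(-54) = (6 - (2 + (5/(-4 - 1*6) - 6/1))²) - 44*(-54) = (6 - (2 + (5/(-4 - 6) - 6*1))²) + 2376 = (6 - (2 + (5/(-10) - 6))²) + 2376 = (6 - (2 + (5*(-⅒) - 6))²) + 2376 = (6 - (2 + (-½ - 6))²) + 2376 = (6 - (2 - 13/2)²) + 2376 = (6 - (-9/2)²) + 2376 = (6 - 1*81/4) + 2376 = (6 - 81/4) + 2376 = -57/4 + 2376 = 9447/4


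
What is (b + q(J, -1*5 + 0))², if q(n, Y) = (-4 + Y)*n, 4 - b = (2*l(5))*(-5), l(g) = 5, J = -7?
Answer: 13689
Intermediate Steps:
b = 54 (b = 4 - 2*5*(-5) = 4 - 10*(-5) = 4 - 1*(-50) = 4 + 50 = 54)
q(n, Y) = n*(-4 + Y)
(b + q(J, -1*5 + 0))² = (54 - 7*(-4 + (-1*5 + 0)))² = (54 - 7*(-4 + (-5 + 0)))² = (54 - 7*(-4 - 5))² = (54 - 7*(-9))² = (54 + 63)² = 117² = 13689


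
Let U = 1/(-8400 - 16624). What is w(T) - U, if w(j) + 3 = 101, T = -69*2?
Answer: 2452353/25024 ≈ 98.000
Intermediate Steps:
T = -138
w(j) = 98 (w(j) = -3 + 101 = 98)
U = -1/25024 (U = 1/(-25024) = -1/25024 ≈ -3.9962e-5)
w(T) - U = 98 - 1*(-1/25024) = 98 + 1/25024 = 2452353/25024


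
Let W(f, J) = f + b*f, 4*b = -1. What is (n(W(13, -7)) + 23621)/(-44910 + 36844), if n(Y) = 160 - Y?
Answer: -95085/32264 ≈ -2.9471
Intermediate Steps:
b = -¼ (b = (¼)*(-1) = -¼ ≈ -0.25000)
W(f, J) = 3*f/4 (W(f, J) = f - f/4 = 3*f/4)
(n(W(13, -7)) + 23621)/(-44910 + 36844) = ((160 - 3*13/4) + 23621)/(-44910 + 36844) = ((160 - 1*39/4) + 23621)/(-8066) = ((160 - 39/4) + 23621)*(-1/8066) = (601/4 + 23621)*(-1/8066) = (95085/4)*(-1/8066) = -95085/32264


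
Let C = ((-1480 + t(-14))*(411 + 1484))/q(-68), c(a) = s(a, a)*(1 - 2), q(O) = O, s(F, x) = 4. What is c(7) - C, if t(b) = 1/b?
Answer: -39270103/952 ≈ -41250.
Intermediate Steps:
c(a) = -4 (c(a) = 4*(1 - 2) = 4*(-1) = -4)
C = 39266295/952 (C = ((-1480 + 1/(-14))*(411 + 1484))/(-68) = ((-1480 - 1/14)*1895)*(-1/68) = -20721/14*1895*(-1/68) = -39266295/14*(-1/68) = 39266295/952 ≈ 41246.)
c(7) - C = -4 - 1*39266295/952 = -4 - 39266295/952 = -39270103/952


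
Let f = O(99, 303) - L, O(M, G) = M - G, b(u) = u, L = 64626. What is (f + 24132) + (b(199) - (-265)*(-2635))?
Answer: -738774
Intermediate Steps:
f = -64830 (f = (99 - 1*303) - 1*64626 = (99 - 303) - 64626 = -204 - 64626 = -64830)
(f + 24132) + (b(199) - (-265)*(-2635)) = (-64830 + 24132) + (199 - (-265)*(-2635)) = -40698 + (199 - 1*698275) = -40698 + (199 - 698275) = -40698 - 698076 = -738774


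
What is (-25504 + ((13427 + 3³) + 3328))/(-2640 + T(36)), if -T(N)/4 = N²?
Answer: 4361/3912 ≈ 1.1148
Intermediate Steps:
T(N) = -4*N²
(-25504 + ((13427 + 3³) + 3328))/(-2640 + T(36)) = (-25504 + ((13427 + 3³) + 3328))/(-2640 - 4*36²) = (-25504 + ((13427 + 27) + 3328))/(-2640 - 4*1296) = (-25504 + (13454 + 3328))/(-2640 - 5184) = (-25504 + 16782)/(-7824) = -8722*(-1/7824) = 4361/3912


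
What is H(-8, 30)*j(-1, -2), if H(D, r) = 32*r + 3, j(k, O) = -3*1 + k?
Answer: -3852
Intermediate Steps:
j(k, O) = -3 + k
H(D, r) = 3 + 32*r
H(-8, 30)*j(-1, -2) = (3 + 32*30)*(-3 - 1) = (3 + 960)*(-4) = 963*(-4) = -3852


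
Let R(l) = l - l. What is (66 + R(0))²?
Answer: 4356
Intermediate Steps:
R(l) = 0
(66 + R(0))² = (66 + 0)² = 66² = 4356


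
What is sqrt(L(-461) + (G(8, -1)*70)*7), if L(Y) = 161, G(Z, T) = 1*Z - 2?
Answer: sqrt(3101) ≈ 55.687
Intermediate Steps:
G(Z, T) = -2 + Z (G(Z, T) = Z - 2 = -2 + Z)
sqrt(L(-461) + (G(8, -1)*70)*7) = sqrt(161 + ((-2 + 8)*70)*7) = sqrt(161 + (6*70)*7) = sqrt(161 + 420*7) = sqrt(161 + 2940) = sqrt(3101)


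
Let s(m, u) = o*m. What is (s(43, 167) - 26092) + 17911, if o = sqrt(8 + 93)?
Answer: -8181 + 43*sqrt(101) ≈ -7748.9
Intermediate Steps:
o = sqrt(101) ≈ 10.050
s(m, u) = m*sqrt(101) (s(m, u) = sqrt(101)*m = m*sqrt(101))
(s(43, 167) - 26092) + 17911 = (43*sqrt(101) - 26092) + 17911 = (-26092 + 43*sqrt(101)) + 17911 = -8181 + 43*sqrt(101)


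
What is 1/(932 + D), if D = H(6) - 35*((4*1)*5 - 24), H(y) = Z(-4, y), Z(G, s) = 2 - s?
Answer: 1/1068 ≈ 0.00093633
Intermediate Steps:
H(y) = 2 - y
D = 136 (D = (2 - 1*6) - 35*((4*1)*5 - 24) = (2 - 6) - 35*(4*5 - 24) = -4 - 35*(20 - 24) = -4 - 35*(-4) = -4 + 140 = 136)
1/(932 + D) = 1/(932 + 136) = 1/1068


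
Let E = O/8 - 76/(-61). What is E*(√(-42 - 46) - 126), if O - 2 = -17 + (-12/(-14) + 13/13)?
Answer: 3051/61 - 339*I*√22/427 ≈ 50.016 - 3.7238*I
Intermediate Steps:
O = -92/7 (O = 2 + (-17 + (-12/(-14) + 13/13)) = 2 + (-17 + (-12*(-1/14) + 13*(1/13))) = 2 + (-17 + (6/7 + 1)) = 2 + (-17 + 13/7) = 2 - 106/7 = -92/7 ≈ -13.143)
E = -339/854 (E = -92/7/8 - 76/(-61) = -92/7*⅛ - 76*(-1/61) = -23/14 + 76/61 = -339/854 ≈ -0.39696)
E*(√(-42 - 46) - 126) = -339*(√(-42 - 46) - 126)/854 = -339*(√(-88) - 126)/854 = -339*(2*I*√22 - 126)/854 = -339*(-126 + 2*I*√22)/854 = 3051/61 - 339*I*√22/427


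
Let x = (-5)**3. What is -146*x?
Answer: 18250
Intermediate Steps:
x = -125
-146*x = -146*(-125) = 18250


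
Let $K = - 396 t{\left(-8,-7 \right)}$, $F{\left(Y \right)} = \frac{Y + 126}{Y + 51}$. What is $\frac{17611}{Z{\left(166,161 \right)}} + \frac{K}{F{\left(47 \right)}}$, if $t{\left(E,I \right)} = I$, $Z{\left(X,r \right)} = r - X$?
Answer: $- \frac{1688423}{865} \approx -1951.9$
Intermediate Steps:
$F{\left(Y \right)} = \frac{126 + Y}{51 + Y}$
$K = 2772$ ($K = \left(-396\right) \left(-7\right) = 2772$)
$\frac{17611}{Z{\left(166,161 \right)}} + \frac{K}{F{\left(47 \right)}} = \frac{17611}{161 - 166} + \frac{2772}{\frac{1}{51 + 47} \left(126 + 47\right)} = \frac{17611}{161 - 166} + \frac{2772}{\frac{1}{98} \cdot 173} = \frac{17611}{-5} + \frac{2772}{\frac{1}{98} \cdot 173} = 17611 \left(- \frac{1}{5}\right) + \frac{2772}{\frac{173}{98}} = - \frac{17611}{5} + 2772 \cdot \frac{98}{173} = - \frac{17611}{5} + \frac{271656}{173} = - \frac{1688423}{865}$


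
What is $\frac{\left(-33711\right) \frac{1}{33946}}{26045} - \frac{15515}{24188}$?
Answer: $- \frac{6858996295109}{10692590455580} \approx -0.64147$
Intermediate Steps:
$\frac{\left(-33711\right) \frac{1}{33946}}{26045} - \frac{15515}{24188} = \left(-33711\right) \frac{1}{33946} \cdot \frac{1}{26045} - \frac{15515}{24188} = \left(- \frac{33711}{33946}\right) \frac{1}{26045} - \frac{15515}{24188} = - \frac{33711}{884123570} - \frac{15515}{24188} = - \frac{6858996295109}{10692590455580}$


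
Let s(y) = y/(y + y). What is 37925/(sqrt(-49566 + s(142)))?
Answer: -37925*I*sqrt(198262)/99131 ≈ -170.35*I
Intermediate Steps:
s(y) = 1/2 (s(y) = y/((2*y)) = (1/(2*y))*y = 1/2)
37925/(sqrt(-49566 + s(142))) = 37925/(sqrt(-49566 + 1/2)) = 37925/(sqrt(-99131/2)) = 37925/((I*sqrt(198262)/2)) = 37925*(-I*sqrt(198262)/99131) = -37925*I*sqrt(198262)/99131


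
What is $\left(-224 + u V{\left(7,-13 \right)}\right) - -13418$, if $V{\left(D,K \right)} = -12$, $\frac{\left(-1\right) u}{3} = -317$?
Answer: $1782$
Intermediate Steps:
$u = 951$ ($u = \left(-3\right) \left(-317\right) = 951$)
$\left(-224 + u V{\left(7,-13 \right)}\right) - -13418 = \left(-224 + 951 \left(-12\right)\right) - -13418 = \left(-224 - 11412\right) + 13418 = -11636 + 13418 = 1782$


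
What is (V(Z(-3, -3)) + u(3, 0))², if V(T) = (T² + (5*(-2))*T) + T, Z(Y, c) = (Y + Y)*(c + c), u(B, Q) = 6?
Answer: 956484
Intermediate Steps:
Z(Y, c) = 4*Y*c (Z(Y, c) = (2*Y)*(2*c) = 4*Y*c)
V(T) = T² - 9*T (V(T) = (T² - 10*T) + T = T² - 9*T)
(V(Z(-3, -3)) + u(3, 0))² = ((4*(-3)*(-3))*(-9 + 4*(-3)*(-3)) + 6)² = (36*(-9 + 36) + 6)² = (36*27 + 6)² = (972 + 6)² = 978² = 956484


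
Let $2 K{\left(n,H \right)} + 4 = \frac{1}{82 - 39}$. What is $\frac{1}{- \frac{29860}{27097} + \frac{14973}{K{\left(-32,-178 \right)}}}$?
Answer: $- \frac{1544529}{11632438942} \approx -0.00013278$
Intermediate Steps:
$K{\left(n,H \right)} = - \frac{171}{86}$ ($K{\left(n,H \right)} = -2 + \frac{1}{2 \left(82 - 39\right)} = -2 + \frac{1}{2 \cdot 43} = -2 + \frac{1}{2} \cdot \frac{1}{43} = -2 + \frac{1}{86} = - \frac{171}{86}$)
$\frac{1}{- \frac{29860}{27097} + \frac{14973}{K{\left(-32,-178 \right)}}} = \frac{1}{- \frac{29860}{27097} + \frac{14973}{- \frac{171}{86}}} = \frac{1}{\left(-29860\right) \frac{1}{27097} + 14973 \left(- \frac{86}{171}\right)} = \frac{1}{- \frac{29860}{27097} - \frac{429226}{57}} = \frac{1}{- \frac{11632438942}{1544529}} = - \frac{1544529}{11632438942}$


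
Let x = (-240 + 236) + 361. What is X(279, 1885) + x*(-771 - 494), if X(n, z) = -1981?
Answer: -453586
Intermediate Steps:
x = 357 (x = -4 + 361 = 357)
X(279, 1885) + x*(-771 - 494) = -1981 + 357*(-771 - 494) = -1981 + 357*(-1265) = -1981 - 451605 = -453586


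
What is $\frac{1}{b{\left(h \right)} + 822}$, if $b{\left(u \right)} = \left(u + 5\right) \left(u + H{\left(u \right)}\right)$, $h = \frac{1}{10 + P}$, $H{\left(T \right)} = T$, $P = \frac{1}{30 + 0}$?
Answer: $\frac{90601}{74566122} \approx 0.001215$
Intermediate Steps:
$P = \frac{1}{30} \approx 0.033333$
$h = \frac{30}{301}$ ($h = \frac{1}{10 + \frac{1}{30}} = \frac{1}{\frac{301}{30}} = \frac{30}{301} \approx 0.099668$)
$b{\left(u \right)} = 2 u \left(5 + u\right)$ ($b{\left(u \right)} = \left(u + 5\right) \left(u + u\right) = \left(5 + u\right) 2 u = 2 u \left(5 + u\right)$)
$\frac{1}{b{\left(h \right)} + 822} = \frac{1}{2 \cdot \frac{30}{301} \left(5 + \frac{30}{301}\right) + 822} = \frac{1}{2 \cdot \frac{30}{301} \cdot \frac{1535}{301} + 822} = \frac{1}{\frac{92100}{90601} + 822} = \frac{1}{\frac{74566122}{90601}} = \frac{90601}{74566122}$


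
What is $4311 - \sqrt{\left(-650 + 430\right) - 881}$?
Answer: $4311 - i \sqrt{1101} \approx 4311.0 - 33.181 i$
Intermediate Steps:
$4311 - \sqrt{\left(-650 + 430\right) - 881} = 4311 - \sqrt{-220 - 881} = 4311 - \sqrt{-1101} = 4311 - i \sqrt{1101}$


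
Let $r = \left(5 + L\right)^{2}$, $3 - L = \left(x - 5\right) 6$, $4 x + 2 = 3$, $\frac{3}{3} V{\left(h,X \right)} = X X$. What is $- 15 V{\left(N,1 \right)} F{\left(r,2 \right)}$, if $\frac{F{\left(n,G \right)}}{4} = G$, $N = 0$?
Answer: $-120$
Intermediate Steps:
$V{\left(h,X \right)} = X^{2}$ ($V{\left(h,X \right)} = X X = X^{2}$)
$x = \frac{1}{4}$ ($x = - \frac{1}{2} + \frac{1}{4} \cdot 3 = - \frac{1}{2} + \frac{3}{4} = \frac{1}{4} \approx 0.25$)
$L = \frac{63}{2}$ ($L = 3 - \left(\frac{1}{4} - 5\right) 6 = 3 - \left(- \frac{19}{4}\right) 6 = 3 - - \frac{57}{2} = 3 + \frac{57}{2} = \frac{63}{2} \approx 31.5$)
$r = \frac{5329}{4}$ ($r = \left(5 + \frac{63}{2}\right)^{2} = \left(\frac{73}{2}\right)^{2} = \frac{5329}{4} \approx 1332.3$)
$F{\left(n,G \right)} = 4 G$
$- 15 V{\left(N,1 \right)} F{\left(r,2 \right)} = - 15 \cdot 1^{2} \cdot 4 \cdot 2 = \left(-15\right) 1 \cdot 8 = \left(-15\right) 8 = -120$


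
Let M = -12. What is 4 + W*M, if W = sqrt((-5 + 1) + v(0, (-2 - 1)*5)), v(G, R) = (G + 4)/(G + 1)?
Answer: 4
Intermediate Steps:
v(G, R) = (4 + G)/(1 + G)
W = 0 (W = sqrt((-5 + 1) + (4 + 0)/(1 + 0)) = sqrt(-4 + 4/1) = sqrt(-4 + 1*4) = sqrt(-4 + 4) = sqrt(0) = 0)
4 + W*M = 4 + 0*(-12) = 4 + 0 = 4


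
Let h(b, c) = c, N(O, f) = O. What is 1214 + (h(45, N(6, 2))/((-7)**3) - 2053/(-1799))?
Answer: 107114369/88151 ≈ 1215.1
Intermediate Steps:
1214 + (h(45, N(6, 2))/((-7)**3) - 2053/(-1799)) = 1214 + (6/((-7)**3) - 2053/(-1799)) = 1214 + (6/(-343) - 2053*(-1/1799)) = 1214 + (6*(-1/343) + 2053/1799) = 1214 + (-6/343 + 2053/1799) = 1214 + 99055/88151 = 107114369/88151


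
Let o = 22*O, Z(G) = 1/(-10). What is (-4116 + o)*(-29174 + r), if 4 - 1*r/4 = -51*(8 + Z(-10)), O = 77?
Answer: 333586904/5 ≈ 6.6717e+7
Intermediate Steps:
Z(G) = -1/10
r = 8138/5 (r = 16 - (-204)*(8 - 1/10) = 16 - (-204)*79/10 = 16 - 4*(-4029/10) = 16 + 8058/5 = 8138/5 ≈ 1627.6)
o = 1694 (o = 22*77 = 1694)
(-4116 + o)*(-29174 + r) = (-4116 + 1694)*(-29174 + 8138/5) = -2422*(-137732/5) = 333586904/5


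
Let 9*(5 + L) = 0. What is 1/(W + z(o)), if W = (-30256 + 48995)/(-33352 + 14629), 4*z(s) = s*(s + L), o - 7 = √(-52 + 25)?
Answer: -74892*I/(318355*I + 505521*√3) ≈ -0.027468 - 0.075546*I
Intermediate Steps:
L = -5 (L = -5 + (⅑)*0 = -5 + 0 = -5)
o = 7 + 3*I*√3 (o = 7 + √(-52 + 25) = 7 + √(-27) = 7 + 3*I*√3 ≈ 7.0 + 5.1962*I)
z(s) = s*(-5 + s)/4 (z(s) = (s*(s - 5))/4 = (s*(-5 + s))/4 = s*(-5 + s)/4)
W = -18739/18723 (W = 18739/(-18723) = 18739*(-1/18723) = -18739/18723 ≈ -1.0009)
1/(W + z(o)) = 1/(-18739/18723 + (7 + 3*I*√3)*(-5 + (7 + 3*I*√3))/4) = 1/(-18739/18723 + (7 + 3*I*√3)*(2 + 3*I*√3)/4) = 1/(-18739/18723 + (2 + 3*I*√3)*(7 + 3*I*√3)/4)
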